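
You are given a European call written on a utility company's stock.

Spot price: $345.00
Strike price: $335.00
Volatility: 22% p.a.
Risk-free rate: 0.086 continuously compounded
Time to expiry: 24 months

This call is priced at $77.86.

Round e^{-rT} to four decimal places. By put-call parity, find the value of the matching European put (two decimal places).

$14.93

exp(−rT) = exp(−0.086·2) = 0.8420
Put-call parity: C − P = S − K·e^(−rT) = 345 − 335·0.8420 = 345 − 282.0700 = 62.9300
P = C − (C − P) = 77.86 − (62.9300) = 14.9300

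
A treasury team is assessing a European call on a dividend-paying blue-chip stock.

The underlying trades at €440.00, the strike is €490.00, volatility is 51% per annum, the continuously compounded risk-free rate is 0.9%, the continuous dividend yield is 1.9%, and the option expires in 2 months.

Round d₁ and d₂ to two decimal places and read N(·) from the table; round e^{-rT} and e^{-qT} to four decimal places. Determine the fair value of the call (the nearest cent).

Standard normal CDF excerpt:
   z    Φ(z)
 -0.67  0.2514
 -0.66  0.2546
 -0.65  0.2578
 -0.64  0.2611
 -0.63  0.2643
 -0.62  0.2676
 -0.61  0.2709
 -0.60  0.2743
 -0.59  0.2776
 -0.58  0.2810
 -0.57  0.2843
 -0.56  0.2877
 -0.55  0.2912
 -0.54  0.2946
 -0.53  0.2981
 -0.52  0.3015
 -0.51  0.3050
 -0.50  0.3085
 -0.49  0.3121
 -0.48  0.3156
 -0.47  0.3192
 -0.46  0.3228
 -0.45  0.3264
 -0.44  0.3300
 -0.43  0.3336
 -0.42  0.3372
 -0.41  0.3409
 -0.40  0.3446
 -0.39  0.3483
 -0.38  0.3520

€18.58

σ√T = 0.51·√0.1667 = 0.2082
ln(S/K) + (r − q + σ²/2)T = ln(440/490) + (0.009 − 0.019 + 0.51²/2)·0.1667 = -0.1076 + 0.0200 = -0.0876
d₁ = -0.0876 / 0.2082 = -0.4208 ⇒ -0.42
d₂ = d₁ − σ√T = -0.4208 − 0.2082 = -0.6290 ⇒ -0.63
exp(−qT) = exp(−0.019·0.1667) = 0.9968;  exp(−rT) = exp(−0.009·0.1667) = 0.9985
N(d₁) = N(-0.42) = 0.3372;  N(d₂) = N(-0.63) = 0.2643
C = 440·0.9968·0.3372 − 490·0.9985·0.2643 = 147.8932 − 129.3127 = 18.5805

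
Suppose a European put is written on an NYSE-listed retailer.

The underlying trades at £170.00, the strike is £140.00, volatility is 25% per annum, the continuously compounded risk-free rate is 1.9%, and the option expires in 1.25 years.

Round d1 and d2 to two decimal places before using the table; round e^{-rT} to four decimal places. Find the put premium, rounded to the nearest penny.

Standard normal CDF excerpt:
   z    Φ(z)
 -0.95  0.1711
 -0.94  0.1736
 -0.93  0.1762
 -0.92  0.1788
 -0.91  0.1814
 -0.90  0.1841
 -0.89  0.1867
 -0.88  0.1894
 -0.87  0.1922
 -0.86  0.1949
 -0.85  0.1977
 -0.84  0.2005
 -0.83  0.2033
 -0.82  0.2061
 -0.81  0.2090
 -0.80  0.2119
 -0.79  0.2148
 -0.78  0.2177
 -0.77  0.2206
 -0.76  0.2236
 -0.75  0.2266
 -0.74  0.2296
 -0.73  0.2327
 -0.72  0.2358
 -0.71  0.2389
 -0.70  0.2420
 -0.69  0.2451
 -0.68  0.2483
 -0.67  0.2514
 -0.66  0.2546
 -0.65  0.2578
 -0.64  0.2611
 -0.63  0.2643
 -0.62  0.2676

T = 1.25;  σ√T = 0.2795
d₁ = [ln(170/140) + (0.019 + 0.25²/2)·1.25] / 0.2795 = [0.1942 + 0.0628] / 0.2795 = 0.9194 which rounds to 0.92
d₂ = d₁ − σ√T = 0.9194 − 0.2795 = 0.6399 which rounds to 0.64
e^(−rT) = e^(−0.019·1.25) = 0.9765
N(−d₂) = N(-0.64) = 0.2611;  N(−d₁) = N(-0.92) = 0.1788
P = 140·0.9765·0.2611 − 170·0.1788 = 35.6950 − 30.3960 = 5.2990

£5.30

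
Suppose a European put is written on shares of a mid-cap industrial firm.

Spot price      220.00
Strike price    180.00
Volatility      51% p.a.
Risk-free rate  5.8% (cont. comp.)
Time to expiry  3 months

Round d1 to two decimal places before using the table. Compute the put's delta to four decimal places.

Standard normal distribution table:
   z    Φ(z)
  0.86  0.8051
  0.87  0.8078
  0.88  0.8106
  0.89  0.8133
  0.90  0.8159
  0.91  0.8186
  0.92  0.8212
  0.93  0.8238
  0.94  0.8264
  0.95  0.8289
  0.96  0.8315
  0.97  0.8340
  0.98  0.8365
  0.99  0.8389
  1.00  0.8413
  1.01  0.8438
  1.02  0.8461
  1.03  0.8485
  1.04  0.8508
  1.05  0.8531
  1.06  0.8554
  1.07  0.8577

σ√T = 0.51·√0.25 = 0.2550
ln(S/K) + (r + σ²/2)T = ln(220/180) + (0.058 + 0.51²/2)·0.25 = 0.2007 + 0.0470 = 0.2477
d₁ = 0.2477 / 0.2550 = 0.9713 ≈ 0.97
N(d₁) = N(0.97) = 0.8340
Δ_put = N(d₁) − 1 = 0.8340 − 1 = -0.1660

-0.1660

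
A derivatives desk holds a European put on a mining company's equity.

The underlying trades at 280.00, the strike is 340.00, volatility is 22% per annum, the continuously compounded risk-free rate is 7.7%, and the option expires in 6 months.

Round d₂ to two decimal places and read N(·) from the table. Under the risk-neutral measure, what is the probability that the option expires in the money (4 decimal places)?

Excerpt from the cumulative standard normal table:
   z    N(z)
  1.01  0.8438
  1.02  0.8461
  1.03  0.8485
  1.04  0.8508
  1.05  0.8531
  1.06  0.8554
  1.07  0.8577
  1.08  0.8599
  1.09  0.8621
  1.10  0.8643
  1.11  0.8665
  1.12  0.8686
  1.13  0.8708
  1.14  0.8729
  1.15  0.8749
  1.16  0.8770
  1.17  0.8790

0.8599

σ√T = 0.22·√0.5 = 0.1556
d₁ = [ln(280/340) + (0.077 + ½·0.22²)·0.5] / (σ√T) = (-0.1942 + 0.0506) / 0.1556 = -0.9228 → -0.92
d₂ = -0.9228 − 0.1556 = -1.0784 → -1.08
Risk-neutral Pr[S_T < K] = N(−d₂) = N(1.08) = 0.8599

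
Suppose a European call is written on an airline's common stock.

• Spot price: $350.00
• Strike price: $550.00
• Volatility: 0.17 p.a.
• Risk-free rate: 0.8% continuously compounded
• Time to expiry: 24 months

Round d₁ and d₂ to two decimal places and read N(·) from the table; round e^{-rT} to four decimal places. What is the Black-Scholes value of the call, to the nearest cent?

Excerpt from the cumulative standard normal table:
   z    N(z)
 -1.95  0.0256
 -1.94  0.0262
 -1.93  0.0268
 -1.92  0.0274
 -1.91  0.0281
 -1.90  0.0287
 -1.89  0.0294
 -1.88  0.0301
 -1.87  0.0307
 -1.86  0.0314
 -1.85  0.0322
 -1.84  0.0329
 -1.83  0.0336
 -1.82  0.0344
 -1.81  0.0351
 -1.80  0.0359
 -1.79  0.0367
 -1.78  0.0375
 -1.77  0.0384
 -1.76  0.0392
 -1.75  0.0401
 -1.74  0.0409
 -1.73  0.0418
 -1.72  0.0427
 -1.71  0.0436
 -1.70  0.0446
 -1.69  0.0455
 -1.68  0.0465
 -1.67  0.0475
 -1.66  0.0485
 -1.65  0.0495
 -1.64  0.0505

$1.42

σ√T = 0.17·√2 = 0.2404
d₁ = [ln(350/550) + (0.008 + 0.17²/2)·2] / 0.2404 = [-0.4520 + 0.0449] / 0.2404 = -1.6933 ≈ -1.69
d₂ = d₁ − σ√T = -1.6933 − 0.2404 = -1.9337 ≈ -1.93
e^(−rT) = e^(−0.008·2) = 0.9841
C = 350·N(-1.69) − 550·0.9841·N(-1.93) = 350·0.0455 − 550·0.9841·0.0268 = 15.9250 − 14.5056 = 1.4194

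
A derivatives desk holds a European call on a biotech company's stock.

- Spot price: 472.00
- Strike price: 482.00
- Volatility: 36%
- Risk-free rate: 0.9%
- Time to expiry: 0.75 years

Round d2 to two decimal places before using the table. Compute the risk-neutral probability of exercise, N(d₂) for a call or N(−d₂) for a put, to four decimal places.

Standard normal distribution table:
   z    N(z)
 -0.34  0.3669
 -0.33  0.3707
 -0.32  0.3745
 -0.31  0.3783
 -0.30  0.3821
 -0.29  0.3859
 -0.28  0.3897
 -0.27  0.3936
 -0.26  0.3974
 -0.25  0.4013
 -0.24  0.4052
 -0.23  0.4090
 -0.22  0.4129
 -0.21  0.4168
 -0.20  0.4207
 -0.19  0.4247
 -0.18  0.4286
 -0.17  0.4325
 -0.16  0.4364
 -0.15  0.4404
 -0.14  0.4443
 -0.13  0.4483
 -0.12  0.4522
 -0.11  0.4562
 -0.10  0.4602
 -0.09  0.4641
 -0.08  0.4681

σ√T = 0.36 × 0.8660 = 0.3118
d₁ = [ln(472/482) + (0.009 + ½·0.36²)·0.75] / (σ√T) = (-0.0210 + 0.0553) / 0.3118 = 0.1103 ≈ 0.11
d₂ = 0.1103 − 0.3118 = -0.2015 ≈ -0.20
Risk-neutral Pr[S_T > K] = N(d₂) = N(-0.20) = 0.4207

0.4207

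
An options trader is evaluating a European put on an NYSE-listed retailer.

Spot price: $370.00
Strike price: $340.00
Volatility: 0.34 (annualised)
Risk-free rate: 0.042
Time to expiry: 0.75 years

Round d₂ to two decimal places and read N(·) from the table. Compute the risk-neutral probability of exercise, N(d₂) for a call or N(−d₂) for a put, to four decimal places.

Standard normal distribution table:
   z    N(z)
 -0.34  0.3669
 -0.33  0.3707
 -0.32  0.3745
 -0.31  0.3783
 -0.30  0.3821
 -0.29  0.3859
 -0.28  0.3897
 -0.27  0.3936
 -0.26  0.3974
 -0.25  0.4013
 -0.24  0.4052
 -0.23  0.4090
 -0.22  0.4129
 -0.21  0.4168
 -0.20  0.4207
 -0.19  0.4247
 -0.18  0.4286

σ√T = 0.34·√0.75 = 0.2944
ln(S/K) + (r + σ²/2)T = ln(370/340) + (0.042 + 0.34²/2)·0.75 = 0.0846 + 0.0749 = 0.1594
d₁ = 0.1594 / 0.2944 = 0.5414 which rounds to 0.54
d₂ = d₁ − σ√T = 0.5414 − 0.2944 = 0.2469 which rounds to 0.25
Pr(exercise) under Q = N(−d₂) = N(-0.25) = 0.4013

0.4013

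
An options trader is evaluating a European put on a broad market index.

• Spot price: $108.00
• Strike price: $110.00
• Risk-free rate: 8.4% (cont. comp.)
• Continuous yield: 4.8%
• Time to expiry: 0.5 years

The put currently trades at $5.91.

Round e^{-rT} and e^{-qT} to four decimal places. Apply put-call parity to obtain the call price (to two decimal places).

$5.87

exp(−qT) = exp(−0.048·0.5) = 0.9763;  exp(−rT) = exp(−0.084·0.5) = 0.9589
Put-call parity: C − P = S·e^(−qT) − K·e^(−rT) = 108·0.9763 − 110·0.9589 = 105.4404 − 105.4790 = -0.0386
C = P + (C − P) = 5.91 + (-0.0386) = 5.8714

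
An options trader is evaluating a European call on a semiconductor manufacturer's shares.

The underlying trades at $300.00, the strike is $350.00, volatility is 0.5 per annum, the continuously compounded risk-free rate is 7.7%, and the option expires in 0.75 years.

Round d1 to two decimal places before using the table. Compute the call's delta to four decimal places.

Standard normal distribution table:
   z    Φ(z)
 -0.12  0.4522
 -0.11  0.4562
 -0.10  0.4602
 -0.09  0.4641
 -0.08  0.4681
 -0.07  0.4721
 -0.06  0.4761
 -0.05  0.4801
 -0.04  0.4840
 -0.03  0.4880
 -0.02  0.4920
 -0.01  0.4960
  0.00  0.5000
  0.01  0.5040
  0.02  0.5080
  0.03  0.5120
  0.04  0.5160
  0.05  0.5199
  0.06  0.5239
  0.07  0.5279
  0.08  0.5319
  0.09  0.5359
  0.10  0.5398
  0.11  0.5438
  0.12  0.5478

0.4960

σ√T = 0.5·√0.75 = 0.4330
d₁ = [ln(300/350) + (0.077 + 0.5²/2)·0.75] / 0.4330 = [-0.1542 + 0.1515] / 0.4330 = -0.0061 ≈ -0.01
N(d₁) = N(-0.01) = 0.4960
Δ_call = N(d₁) = 0.4960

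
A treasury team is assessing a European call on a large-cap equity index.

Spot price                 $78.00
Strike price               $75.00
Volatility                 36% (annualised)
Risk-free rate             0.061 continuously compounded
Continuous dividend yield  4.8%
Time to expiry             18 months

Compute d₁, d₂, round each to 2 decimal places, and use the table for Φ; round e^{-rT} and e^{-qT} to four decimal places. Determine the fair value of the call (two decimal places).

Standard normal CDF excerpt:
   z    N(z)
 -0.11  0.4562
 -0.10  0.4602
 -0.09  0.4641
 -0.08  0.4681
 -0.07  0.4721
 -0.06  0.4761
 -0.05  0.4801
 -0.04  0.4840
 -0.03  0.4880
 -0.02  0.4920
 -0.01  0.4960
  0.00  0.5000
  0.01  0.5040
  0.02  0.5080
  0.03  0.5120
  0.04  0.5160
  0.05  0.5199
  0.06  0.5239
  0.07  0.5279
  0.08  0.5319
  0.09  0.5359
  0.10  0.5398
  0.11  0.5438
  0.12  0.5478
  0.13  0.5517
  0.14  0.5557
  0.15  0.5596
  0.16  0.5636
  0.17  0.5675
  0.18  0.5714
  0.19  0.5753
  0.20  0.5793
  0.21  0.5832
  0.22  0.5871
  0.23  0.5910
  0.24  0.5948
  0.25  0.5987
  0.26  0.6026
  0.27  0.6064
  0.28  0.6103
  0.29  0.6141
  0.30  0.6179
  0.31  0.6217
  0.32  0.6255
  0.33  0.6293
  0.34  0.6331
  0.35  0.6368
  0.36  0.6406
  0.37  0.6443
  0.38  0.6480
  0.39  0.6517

$14.45

T = 1.5;  σ√T = 0.4409
d₁ = [ln(78/75) + (0.061 − 0.048 + 0.36²/2)·1.5] / 0.4409 = [0.0392 + 0.1167] / 0.4409 = 0.3536 ≈ 0.35
d₂ = d₁ − σ√T = 0.3536 − 0.4409 = -0.0873 ≈ -0.09
exp(−qT) = exp(−0.048·1.5) = 0.9305;  exp(−rT) = exp(−0.061·1.5) = 0.9126
N(d₁) = N(0.35) = 0.6368;  N(d₂) = N(-0.09) = 0.4641
C = 78·0.9305·0.6368 − 75·0.9126·0.4641 = 46.2183 − 31.7653 = 14.4530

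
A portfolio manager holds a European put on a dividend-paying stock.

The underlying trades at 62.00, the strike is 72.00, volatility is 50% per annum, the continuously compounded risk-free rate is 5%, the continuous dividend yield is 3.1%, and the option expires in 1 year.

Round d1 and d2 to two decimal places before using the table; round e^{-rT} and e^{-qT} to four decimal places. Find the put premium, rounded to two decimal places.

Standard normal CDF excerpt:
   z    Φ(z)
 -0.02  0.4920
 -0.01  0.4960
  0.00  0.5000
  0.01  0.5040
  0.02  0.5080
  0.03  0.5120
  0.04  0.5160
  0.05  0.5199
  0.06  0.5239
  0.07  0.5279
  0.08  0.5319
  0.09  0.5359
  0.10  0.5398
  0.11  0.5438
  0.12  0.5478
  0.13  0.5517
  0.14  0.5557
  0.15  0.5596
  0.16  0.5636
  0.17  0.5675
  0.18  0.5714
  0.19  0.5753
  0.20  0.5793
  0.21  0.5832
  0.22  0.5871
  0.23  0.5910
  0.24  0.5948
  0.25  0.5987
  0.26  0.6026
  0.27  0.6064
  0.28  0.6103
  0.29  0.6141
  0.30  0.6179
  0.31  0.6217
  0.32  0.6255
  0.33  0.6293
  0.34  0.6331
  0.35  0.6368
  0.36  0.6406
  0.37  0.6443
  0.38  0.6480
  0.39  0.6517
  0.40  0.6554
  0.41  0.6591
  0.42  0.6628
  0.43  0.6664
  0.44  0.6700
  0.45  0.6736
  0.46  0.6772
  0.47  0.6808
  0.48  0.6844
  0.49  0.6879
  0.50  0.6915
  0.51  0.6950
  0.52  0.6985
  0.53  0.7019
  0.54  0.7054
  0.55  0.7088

σ√T = 0.5·√1 = 0.5000
d₁ = [ln(62/72) + (0.05 − 0.031 + 0.5²/2)·1] / 0.5000 = [-0.1495 + 0.1440] / 0.5000 = -0.0111 ≈ -0.01
d₂ = d₁ − σ√T = -0.0111 − 0.5000 = -0.5111 ≈ -0.51
e^(−qT) = e^(−0.031·1) = 0.9695;  e^(−rT) = e^(−0.05·1) = 0.9512
N(−d₂) = N(0.51) = 0.6950;  N(−d₁) = N(0.01) = 0.5040
P = 72·0.9512·0.6950 − 62·0.9695·0.5040 = 47.5980 − 30.2949 = 17.3031

17.30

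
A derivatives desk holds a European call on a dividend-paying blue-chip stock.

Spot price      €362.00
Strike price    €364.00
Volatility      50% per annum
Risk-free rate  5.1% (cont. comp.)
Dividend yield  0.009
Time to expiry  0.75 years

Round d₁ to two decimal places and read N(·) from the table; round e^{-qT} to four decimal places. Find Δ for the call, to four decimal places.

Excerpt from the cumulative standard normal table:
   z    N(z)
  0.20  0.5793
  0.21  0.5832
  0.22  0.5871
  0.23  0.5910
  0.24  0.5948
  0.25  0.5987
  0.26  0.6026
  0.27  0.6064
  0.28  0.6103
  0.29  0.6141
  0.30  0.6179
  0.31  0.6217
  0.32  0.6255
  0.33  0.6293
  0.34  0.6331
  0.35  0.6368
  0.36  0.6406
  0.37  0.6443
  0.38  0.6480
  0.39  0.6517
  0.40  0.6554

0.6062

σ√T = 0.5 × 0.8660 = 0.4330
d₁ = [ln(362/364) + (0.051 − 0.009 + 0.5²/2)·0.75] / 0.4330 = [-0.0055 + 0.1252] / 0.4330 = 0.2765 ⇒ 0.28
N(d₁) = N(0.28) = 0.6103
Δ_call = exp(−qT)·N(d₁) = 0.9933·0.6103 = 0.6062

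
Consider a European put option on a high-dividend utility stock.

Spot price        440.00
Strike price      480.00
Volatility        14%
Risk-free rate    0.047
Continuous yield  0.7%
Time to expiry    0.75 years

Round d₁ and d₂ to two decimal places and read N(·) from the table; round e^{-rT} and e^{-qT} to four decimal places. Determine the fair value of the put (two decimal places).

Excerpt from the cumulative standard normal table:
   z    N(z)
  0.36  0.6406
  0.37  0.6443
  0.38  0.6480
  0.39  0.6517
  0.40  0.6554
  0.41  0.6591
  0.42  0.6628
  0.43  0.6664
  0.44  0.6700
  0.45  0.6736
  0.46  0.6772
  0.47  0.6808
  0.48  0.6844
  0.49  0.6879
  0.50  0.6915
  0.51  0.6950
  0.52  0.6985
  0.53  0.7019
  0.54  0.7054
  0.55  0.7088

36.76

σ√T = 0.14 × 0.8660 = 0.1212
ln(S/K) + (r − q + σ²/2)T = ln(440/480) + (0.047 − 0.007 + 0.14²/2)·0.75 = -0.0870 + 0.0374 = -0.0497
d₁ = -0.0497 / 0.1212 = -0.4096 → -0.41
d₂ = d₁ − σ√T = -0.4096 − 0.1212 = -0.5308 → -0.53
exp(−qT) = exp(−0.007·0.75) = 0.9948;  exp(−rT) = exp(−0.047·0.75) = 0.9654
P = 480·0.9654·N(0.53) − 440·0.9948·N(0.41) = 480·0.9654·0.7019 − 440·0.9948·0.6591 = 325.2548 − 288.4960 = 36.7589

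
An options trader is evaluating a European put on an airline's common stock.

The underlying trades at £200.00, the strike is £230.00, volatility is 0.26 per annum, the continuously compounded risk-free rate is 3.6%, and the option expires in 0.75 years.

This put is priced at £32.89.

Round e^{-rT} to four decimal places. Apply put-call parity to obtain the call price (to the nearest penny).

exp(−rT) = exp(−0.036·0.75) = 0.9734
Put-call parity: C − P = S − K·e^(−rT) = 200 − 230·0.9734 = 200 − 223.8820 = -23.8820
C = P + (C − P) = 32.89 + (-23.8820) = 9.0080

£9.01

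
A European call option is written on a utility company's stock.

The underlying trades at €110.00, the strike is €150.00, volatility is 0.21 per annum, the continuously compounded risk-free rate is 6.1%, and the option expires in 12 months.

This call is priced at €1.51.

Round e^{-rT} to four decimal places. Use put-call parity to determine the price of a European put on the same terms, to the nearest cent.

e^(−rT) = e^(−0.061·1) = 0.9408
Put-call parity: C − P = S − K·e^(−rT) = 110 − 150·0.9408 = 110 − 141.1200 = -31.1200
P = C − (C − P) = 1.51 − (-31.1200) = 32.6300

€32.63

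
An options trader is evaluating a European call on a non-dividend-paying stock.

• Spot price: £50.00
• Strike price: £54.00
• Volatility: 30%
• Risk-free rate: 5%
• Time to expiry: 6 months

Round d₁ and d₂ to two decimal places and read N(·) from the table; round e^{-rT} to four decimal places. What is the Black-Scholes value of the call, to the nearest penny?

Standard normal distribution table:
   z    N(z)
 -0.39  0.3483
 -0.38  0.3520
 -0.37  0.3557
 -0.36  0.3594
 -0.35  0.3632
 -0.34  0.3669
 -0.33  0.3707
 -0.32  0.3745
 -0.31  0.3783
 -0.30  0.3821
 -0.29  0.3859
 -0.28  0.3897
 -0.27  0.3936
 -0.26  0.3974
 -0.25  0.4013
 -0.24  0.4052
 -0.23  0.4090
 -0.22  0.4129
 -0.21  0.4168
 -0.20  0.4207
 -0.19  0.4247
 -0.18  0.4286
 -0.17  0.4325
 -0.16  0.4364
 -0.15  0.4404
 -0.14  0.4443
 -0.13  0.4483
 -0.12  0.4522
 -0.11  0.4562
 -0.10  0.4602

σ√T = 0.3 × 0.7071 = 0.2121
d₁ = [ln(50/54) + (0.05 + ½·0.3²)·0.5] / (σ√T) = (-0.0770 + 0.0475) / 0.2121 = -0.1389 ⇒ -0.14
d₂ = -0.1389 − 0.2121 = -0.3510 ⇒ -0.35
exp(−rT) = exp(−0.05·0.5) = 0.9753
N(d₁) = N(-0.14) = 0.4443;  N(d₂) = N(-0.35) = 0.3632
C = 50·0.4443 − 54·0.9753·0.3632 = 22.2150 − 19.1284 = 3.0866

£3.09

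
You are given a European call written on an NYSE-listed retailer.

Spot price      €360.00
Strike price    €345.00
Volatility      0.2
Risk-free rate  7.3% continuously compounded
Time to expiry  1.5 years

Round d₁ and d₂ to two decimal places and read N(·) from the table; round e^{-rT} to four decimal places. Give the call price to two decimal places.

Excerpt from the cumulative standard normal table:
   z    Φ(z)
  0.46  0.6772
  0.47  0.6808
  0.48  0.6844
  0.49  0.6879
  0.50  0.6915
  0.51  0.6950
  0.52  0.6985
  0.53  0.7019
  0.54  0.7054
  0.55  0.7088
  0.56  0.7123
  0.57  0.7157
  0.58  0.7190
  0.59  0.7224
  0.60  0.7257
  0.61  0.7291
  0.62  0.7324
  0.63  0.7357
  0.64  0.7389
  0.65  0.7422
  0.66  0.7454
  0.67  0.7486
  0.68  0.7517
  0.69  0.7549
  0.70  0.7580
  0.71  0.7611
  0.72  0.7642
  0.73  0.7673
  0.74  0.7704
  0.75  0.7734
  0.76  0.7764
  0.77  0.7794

T = 1.5;  σ√T = 0.2449
d₁ = [ln(360/345) + (0.073 + 0.2²/2)·1.5] / 0.2449 = [0.0426 + 0.1395] / 0.2449 = 0.7433 ⇒ 0.74
d₂ = d₁ − σ√T = 0.7433 − 0.2449 = 0.4983 ⇒ 0.50
e^(−rT) = e^(−0.073·1.5) = 0.8963
C = 360·N(0.74) − 345·0.8963·N(0.50) = 360·0.7704 − 345·0.8963·0.6915 = 277.3440 − 213.8281 = 63.5159

€63.52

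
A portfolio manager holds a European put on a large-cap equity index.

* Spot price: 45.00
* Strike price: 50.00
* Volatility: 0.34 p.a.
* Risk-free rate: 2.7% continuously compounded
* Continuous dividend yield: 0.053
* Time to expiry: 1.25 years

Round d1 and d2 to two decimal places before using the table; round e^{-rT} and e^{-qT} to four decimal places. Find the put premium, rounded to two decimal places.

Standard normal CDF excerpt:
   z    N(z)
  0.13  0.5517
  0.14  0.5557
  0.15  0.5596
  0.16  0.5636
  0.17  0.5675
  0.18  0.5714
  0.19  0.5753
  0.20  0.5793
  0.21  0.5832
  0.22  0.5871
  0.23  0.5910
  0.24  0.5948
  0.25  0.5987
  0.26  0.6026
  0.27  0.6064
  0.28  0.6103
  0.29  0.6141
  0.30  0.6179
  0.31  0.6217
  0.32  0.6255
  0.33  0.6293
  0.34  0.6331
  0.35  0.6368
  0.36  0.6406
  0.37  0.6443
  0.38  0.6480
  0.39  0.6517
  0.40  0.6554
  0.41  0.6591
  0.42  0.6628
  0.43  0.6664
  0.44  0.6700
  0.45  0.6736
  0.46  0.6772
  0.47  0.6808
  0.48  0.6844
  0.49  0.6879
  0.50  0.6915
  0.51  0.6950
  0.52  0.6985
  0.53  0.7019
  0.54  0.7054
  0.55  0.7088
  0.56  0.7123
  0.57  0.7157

10.36

σ√T = 0.34·√1.25 = 0.3801
d₁ = [ln(45/50) + (0.027 − 0.053 + ½·0.34²)·1.25] / (σ√T) = (-0.1054 + 0.0398) / 0.3801 = -0.1726 ⇒ -0.17
d₂ = -0.1726 − 0.3801 = -0.5527 ⇒ -0.55
e^(−qT) = e^(−0.053·1.25) = 0.9359;  e^(−rT) = e^(−0.027·1.25) = 0.9668
P = 50·0.9668·N(0.55) − 45·0.9359·N(0.17) = 50·0.9668·0.7088 − 45·0.9359·0.5675 = 34.2634 − 23.9005 = 10.3628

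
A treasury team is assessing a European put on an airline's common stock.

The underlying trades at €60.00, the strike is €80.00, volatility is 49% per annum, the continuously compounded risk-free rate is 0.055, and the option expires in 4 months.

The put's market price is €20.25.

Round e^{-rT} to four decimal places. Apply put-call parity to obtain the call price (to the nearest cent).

€1.71

exp(−rT) = exp(−0.055·0.3333) = 0.9818
Put-call parity: C − P = S − K·e^(−rT) = 60 − 80·0.9818 = 60 − 78.5440 = -18.5440
C = P + (C − P) = 20.25 + (-18.5440) = 1.7060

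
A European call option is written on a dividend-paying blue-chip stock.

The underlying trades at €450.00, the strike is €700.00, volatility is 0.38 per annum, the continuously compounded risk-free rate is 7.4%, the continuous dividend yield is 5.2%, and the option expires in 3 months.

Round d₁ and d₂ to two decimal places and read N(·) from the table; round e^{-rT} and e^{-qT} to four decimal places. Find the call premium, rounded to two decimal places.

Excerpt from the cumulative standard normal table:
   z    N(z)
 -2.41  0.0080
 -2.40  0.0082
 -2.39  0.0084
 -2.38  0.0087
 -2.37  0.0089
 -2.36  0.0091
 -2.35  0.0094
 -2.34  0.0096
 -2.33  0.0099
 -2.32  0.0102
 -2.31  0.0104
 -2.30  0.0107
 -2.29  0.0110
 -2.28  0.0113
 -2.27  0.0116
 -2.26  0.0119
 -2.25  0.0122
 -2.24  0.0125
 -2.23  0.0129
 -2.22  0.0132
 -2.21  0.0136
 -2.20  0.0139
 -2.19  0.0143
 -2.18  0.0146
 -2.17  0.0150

σ√T = 0.38 × 0.5000 = 0.1900
ln(S/K) + (r − q + σ²/2)T = ln(450/700) + (0.074 − 0.052 + 0.38²/2)·0.25 = -0.4418 + 0.0236 = -0.4183
d₁ = -0.4183 / 0.1900 = -2.2015 ≈ -2.20
d₂ = d₁ − σ√T = -2.2015 − 0.1900 = -2.3915 ≈ -2.39
e^(−qT) = e^(−0.052·0.25) = 0.9871;  e^(−rT) = e^(−0.074·0.25) = 0.9817
C = 450·0.9871·N(-2.20) − 700·0.9817·N(-2.39) = 450·0.9871·0.0139 − 700·0.9817·0.0084 = 6.1743 − 5.7724 = 0.4019

€0.40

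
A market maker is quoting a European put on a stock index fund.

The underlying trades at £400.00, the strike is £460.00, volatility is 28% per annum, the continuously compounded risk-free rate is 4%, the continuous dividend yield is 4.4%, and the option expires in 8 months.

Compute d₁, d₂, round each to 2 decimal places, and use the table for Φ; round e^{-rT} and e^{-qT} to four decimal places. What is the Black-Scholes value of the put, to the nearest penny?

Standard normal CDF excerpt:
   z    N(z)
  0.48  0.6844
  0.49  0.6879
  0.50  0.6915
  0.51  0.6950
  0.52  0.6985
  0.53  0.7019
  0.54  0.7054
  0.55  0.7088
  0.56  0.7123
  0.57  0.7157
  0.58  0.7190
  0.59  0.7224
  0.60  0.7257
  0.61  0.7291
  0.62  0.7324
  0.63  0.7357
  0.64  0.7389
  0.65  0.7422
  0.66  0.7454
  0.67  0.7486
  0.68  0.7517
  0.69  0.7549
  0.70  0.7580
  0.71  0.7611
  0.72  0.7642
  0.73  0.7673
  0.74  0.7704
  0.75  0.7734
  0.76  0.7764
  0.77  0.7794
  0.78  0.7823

σ√T = 0.28 × 0.8165 = 0.2286
d₁ = [ln(400/460) + (0.04 − 0.044 + 0.28²/2)·0.6667] / 0.2286 = [-0.1398 + 0.0235] / 0.2286 = -0.5087 ≈ -0.51
d₂ = d₁ − σ√T = -0.5087 − 0.2286 = -0.7373 ≈ -0.74
e^(−qT) = e^(−0.044·0.6667) = 0.9711;  e^(−rT) = e^(−0.04·0.6667) = 0.9737
N(−d₂) = N(0.74) = 0.7704;  N(−d₁) = N(0.51) = 0.6950
P = 460·0.9737·0.7704 − 400·0.9711·0.6950 = 345.0637 − 269.9658 = 75.0979

£75.10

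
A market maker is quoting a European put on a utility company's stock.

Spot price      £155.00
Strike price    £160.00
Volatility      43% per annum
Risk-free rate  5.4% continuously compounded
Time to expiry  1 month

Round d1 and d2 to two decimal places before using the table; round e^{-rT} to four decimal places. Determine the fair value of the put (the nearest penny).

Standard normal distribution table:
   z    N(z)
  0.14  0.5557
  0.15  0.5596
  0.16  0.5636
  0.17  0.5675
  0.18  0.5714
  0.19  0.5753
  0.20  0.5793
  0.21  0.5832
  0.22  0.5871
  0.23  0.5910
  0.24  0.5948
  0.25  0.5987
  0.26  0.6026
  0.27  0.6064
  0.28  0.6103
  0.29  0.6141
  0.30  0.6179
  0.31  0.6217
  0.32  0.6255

£9.85

σ√T = 0.43·√0.08333 = 0.1241
ln(S/K) + (r + σ²/2)T = ln(155/160) + (0.054 + 0.43²/2)·0.08333 = -0.0317 + 0.0122 = -0.0195
d₁ = -0.0195 / 0.1241 = -0.1575 ≈ -0.16
d₂ = d₁ − σ√T = -0.1575 − 0.1241 = -0.2816 ≈ -0.28
exp(−rT) = exp(−0.054·0.08333) = 0.9955
N(−d₂) = N(0.28) = 0.6103;  N(−d₁) = N(0.16) = 0.5636
P = 160·0.9955·0.6103 − 155·0.5636 = 97.2086 − 87.3580 = 9.8506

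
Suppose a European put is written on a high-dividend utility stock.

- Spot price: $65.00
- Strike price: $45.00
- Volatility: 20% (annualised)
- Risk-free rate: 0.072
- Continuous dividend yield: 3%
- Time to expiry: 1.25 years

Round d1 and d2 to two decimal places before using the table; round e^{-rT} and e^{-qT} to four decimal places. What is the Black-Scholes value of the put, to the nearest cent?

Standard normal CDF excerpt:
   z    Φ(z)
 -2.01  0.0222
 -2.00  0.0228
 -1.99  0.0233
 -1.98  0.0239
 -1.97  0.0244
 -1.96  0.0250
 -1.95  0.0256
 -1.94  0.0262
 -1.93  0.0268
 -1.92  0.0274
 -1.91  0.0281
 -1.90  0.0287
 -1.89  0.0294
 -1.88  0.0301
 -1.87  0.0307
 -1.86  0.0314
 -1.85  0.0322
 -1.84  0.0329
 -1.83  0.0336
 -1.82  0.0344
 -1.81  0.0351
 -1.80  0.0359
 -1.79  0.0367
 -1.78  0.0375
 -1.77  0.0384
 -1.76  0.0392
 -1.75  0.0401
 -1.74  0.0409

σ√T = 0.2 × 1.1180 = 0.2236
d₁ = [ln(65/45) + (0.072 − 0.03 + 0.2²/2)·1.25] / 0.2236 = [0.3677 + 0.0775] / 0.2236 = 1.9911 ≈ 1.99
d₂ = d₁ − σ√T = 1.9911 − 0.2236 = 1.7675 ≈ 1.77
e^(−qT) = e^(−0.03·1.25) = 0.9632;  e^(−rT) = e^(−0.072·1.25) = 0.9139
P = 45·0.9139·N(-1.77) − 65·0.9632·N(-1.99) = 45·0.9139·0.0384 − 65·0.9632·0.0233 = 1.5792 − 1.4588 = 0.1205

$0.12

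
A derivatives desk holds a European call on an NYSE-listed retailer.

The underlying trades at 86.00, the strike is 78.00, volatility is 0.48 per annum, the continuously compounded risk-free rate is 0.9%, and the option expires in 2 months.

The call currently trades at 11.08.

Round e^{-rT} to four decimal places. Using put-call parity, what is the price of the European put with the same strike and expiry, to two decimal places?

exp(−rT) = exp(−0.009·0.1667) = 0.9985
Put-call parity: C − P = S − K·e^(−rT) = 86 − 78·0.9985 = 86 − 77.8830 = 8.1170
P = C − (C − P) = 11.08 − (8.1170) = 2.9630

2.96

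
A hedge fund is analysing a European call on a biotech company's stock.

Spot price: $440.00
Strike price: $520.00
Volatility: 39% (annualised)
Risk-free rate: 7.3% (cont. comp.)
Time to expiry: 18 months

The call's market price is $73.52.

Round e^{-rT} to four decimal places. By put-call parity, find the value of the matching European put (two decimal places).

$99.60

e^(−rT) = e^(−0.073·1.5) = 0.8963
Put-call parity: C − P = S − K·e^(−rT) = 440 − 520·0.8963 = 440 − 466.0760 = -26.0760
P = C − (C − P) = 73.52 − (-26.0760) = 99.5960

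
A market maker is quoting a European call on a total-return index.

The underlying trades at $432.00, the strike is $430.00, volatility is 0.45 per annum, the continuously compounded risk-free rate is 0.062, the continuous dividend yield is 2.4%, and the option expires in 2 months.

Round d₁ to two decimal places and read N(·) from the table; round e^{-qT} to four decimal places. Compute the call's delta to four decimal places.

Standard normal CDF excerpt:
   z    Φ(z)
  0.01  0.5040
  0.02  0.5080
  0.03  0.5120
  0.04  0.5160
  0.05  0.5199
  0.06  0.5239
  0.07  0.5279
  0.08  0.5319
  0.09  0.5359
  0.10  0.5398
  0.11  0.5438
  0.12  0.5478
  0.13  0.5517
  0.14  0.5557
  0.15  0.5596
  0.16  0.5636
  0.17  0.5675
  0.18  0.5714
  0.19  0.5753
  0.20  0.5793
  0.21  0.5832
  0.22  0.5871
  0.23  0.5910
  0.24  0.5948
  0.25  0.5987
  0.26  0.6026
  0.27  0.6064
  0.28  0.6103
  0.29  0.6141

σ√T = 0.45 × 0.4082 = 0.1837
d₁ = [ln(432/430) + (0.062 − 0.024 + 0.45²/2)·0.1667] / 0.1837 = [0.0046 + 0.0232] / 0.1837 = 0.1516 → 0.15
N(d₁) = N(0.15) = 0.5596
Δ_call = exp(−qT)·N(d₁) = 0.9960·0.5596 = 0.5574

0.5574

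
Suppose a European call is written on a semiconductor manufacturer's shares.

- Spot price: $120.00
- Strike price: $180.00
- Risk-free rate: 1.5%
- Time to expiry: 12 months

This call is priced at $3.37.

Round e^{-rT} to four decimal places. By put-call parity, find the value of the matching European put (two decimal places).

$60.69

e^(−rT) = e^(−0.015·1) = 0.9851
Put-call parity: C − P = S − K·e^(−rT) = 120 − 180·0.9851 = 120 − 177.3180 = -57.3180
P = C − (C − P) = 3.37 − (-57.3180) = 60.6880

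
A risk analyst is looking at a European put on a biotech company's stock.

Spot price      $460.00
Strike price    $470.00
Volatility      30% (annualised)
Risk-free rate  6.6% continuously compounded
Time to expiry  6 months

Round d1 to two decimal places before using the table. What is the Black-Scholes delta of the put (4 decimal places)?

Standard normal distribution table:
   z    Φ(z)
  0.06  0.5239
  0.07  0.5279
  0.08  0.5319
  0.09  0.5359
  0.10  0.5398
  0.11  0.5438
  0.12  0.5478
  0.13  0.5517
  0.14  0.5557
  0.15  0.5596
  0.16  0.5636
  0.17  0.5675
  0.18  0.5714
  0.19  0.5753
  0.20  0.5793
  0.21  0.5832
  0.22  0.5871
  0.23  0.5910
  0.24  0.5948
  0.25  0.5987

-0.4364

T = 0.5;  σ√T = 0.2121
ln(S/K) + (r + σ²/2)T = ln(460/470) + (0.066 + 0.3²/2)·0.5 = -0.0215 + 0.0555 = 0.0340
d₁ = 0.0340 / 0.2121 = 0.1602 → 0.16
N(d₁) = N(0.16) = 0.5636
Δ_put = N(d₁) − 1 = 0.5636 − 1 = -0.4364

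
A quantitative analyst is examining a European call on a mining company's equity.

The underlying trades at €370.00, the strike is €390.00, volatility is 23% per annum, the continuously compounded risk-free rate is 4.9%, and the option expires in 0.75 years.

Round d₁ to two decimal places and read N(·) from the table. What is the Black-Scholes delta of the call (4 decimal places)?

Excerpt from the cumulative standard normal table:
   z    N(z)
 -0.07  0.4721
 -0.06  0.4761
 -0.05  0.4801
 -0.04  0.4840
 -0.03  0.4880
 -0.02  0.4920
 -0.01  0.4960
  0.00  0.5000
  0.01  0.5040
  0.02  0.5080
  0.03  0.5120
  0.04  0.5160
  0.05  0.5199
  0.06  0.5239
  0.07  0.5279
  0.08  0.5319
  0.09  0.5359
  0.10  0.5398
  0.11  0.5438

0.5080

σ√T = 0.23 × 0.8660 = 0.1992
ln(S/K) + (r + σ²/2)T = ln(370/390) + (0.049 + 0.23²/2)·0.75 = -0.0526 + 0.0566 = 0.0039
d₁ = 0.0039 / 0.1992 = 0.0198 which rounds to 0.02
N(d₁) = N(0.02) = 0.5080
Δ_call = N(d₁) = 0.5080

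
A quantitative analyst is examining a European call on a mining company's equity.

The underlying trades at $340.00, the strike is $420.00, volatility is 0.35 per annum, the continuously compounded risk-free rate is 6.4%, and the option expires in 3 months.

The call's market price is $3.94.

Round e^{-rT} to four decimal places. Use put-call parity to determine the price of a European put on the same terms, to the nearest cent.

exp(−rT) = exp(−0.064·0.25) = 0.9841
Put-call parity: C − P = S − K·e^(−rT) = 340 − 420·0.9841 = 340 − 413.3220 = -73.3220
P = C − (C − P) = 3.94 − (-73.3220) = 77.2620

$77.26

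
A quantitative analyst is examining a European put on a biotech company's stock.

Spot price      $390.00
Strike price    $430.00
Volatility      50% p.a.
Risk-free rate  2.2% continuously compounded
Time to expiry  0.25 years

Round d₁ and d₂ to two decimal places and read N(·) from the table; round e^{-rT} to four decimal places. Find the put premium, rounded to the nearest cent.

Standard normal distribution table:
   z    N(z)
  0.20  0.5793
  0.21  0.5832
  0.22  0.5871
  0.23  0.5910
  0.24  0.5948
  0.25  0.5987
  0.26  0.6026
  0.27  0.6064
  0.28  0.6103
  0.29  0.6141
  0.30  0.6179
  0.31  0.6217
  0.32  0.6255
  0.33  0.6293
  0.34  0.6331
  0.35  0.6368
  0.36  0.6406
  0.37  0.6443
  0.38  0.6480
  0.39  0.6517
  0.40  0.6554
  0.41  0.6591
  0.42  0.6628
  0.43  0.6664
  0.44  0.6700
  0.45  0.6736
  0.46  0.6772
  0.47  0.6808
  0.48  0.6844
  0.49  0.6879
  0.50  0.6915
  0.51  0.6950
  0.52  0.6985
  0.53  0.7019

T = 0.25;  σ√T = 0.2500
d₁ = [ln(390/430) + (0.022 + 0.5²/2)·0.25] / 0.2500 = [-0.0976 + 0.0367] / 0.2500 = -0.2436 ≈ -0.24
d₂ = d₁ − σ√T = -0.2436 − 0.2500 = -0.4936 ≈ -0.49
exp(−rT) = exp(−0.022·0.25) = 0.9945
N(−d₂) = N(0.49) = 0.6879;  N(−d₁) = N(0.24) = 0.5948
P = 430·0.9945·0.6879 − 390·0.5948 = 294.1701 − 231.9720 = 62.1981

$62.20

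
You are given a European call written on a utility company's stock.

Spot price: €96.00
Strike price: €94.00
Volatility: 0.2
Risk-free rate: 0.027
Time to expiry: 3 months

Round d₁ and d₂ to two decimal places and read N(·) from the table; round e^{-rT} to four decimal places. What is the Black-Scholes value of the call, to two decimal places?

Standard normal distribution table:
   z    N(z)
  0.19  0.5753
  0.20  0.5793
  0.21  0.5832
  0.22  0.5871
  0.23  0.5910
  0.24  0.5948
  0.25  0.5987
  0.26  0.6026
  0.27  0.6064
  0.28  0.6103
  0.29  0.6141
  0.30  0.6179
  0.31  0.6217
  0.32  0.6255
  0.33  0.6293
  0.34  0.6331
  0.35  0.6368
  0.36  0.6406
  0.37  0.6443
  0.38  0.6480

€5.23

σ√T = 0.2 × 0.5000 = 0.1000
d₁ = [ln(96/94) + (0.027 + ½·0.2²)·0.25] / (σ√T) = (0.0211 + 0.0118) / 0.1000 = 0.3280 ⇒ 0.33
d₂ = 0.3280 − 0.1000 = 0.2280 ⇒ 0.23
e^(−rT) = e^(−0.027·0.25) = 0.9933
N(d₁) = N(0.33) = 0.6293;  N(d₂) = N(0.23) = 0.5910
C = 96·0.6293 − 94·0.9933·0.5910 = 60.4128 − 55.1818 = 5.2310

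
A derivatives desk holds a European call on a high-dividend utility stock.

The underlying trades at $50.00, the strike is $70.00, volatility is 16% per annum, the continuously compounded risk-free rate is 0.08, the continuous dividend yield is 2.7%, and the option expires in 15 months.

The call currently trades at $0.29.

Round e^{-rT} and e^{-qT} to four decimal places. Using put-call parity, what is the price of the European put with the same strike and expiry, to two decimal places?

e^(−qT) = e^(−0.027·1.25) = 0.9668;  e^(−rT) = e^(−0.08·1.25) = 0.9048
Put-call parity: C − P = S·e^(−qT) − K·e^(−rT) = 50·0.9668 − 70·0.9048 = 48.3400 − 63.3360 = -14.9960
P = C − (C − P) = 0.29 − (-14.9960) = 15.2860

$15.29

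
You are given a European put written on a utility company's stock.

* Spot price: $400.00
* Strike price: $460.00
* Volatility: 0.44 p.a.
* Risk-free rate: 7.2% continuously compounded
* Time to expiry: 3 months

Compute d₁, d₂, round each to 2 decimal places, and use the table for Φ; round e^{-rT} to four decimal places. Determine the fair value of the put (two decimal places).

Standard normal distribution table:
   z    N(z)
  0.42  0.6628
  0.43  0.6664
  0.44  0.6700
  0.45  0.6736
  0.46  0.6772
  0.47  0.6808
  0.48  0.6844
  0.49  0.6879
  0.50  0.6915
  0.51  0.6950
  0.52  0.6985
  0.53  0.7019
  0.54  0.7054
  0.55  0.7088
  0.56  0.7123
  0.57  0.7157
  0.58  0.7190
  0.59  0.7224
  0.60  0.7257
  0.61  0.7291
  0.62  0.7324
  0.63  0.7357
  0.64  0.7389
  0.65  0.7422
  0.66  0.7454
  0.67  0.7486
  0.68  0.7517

$68.78

σ√T = 0.44 × 0.5000 = 0.2200
d₁ = [ln(400/460) + (0.072 + ½·0.44²)·0.25] / (σ√T) = (-0.1398 + 0.0422) / 0.2200 = -0.4435 which rounds to -0.44
d₂ = -0.4435 − 0.2200 = -0.6635 which rounds to -0.66
exp(−rT) = exp(−0.072·0.25) = 0.9822
P = 460·0.9822·N(0.66) − 400·N(0.44) = 460·0.9822·0.7454 − 400·0.6700 = 336.7807 − 268.0000 = 68.7807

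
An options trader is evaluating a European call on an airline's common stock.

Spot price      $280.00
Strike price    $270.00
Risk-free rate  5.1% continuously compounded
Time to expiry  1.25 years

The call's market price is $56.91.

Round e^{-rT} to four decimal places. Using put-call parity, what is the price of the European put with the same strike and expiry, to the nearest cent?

exp(−rT) = exp(−0.051·1.25) = 0.9382
Put-call parity: C − P = S − K·e^(−rT) = 280 − 270·0.9382 = 280 − 253.3140 = 26.6860
P = C − (C − P) = 56.91 − (26.6860) = 30.2240

$30.22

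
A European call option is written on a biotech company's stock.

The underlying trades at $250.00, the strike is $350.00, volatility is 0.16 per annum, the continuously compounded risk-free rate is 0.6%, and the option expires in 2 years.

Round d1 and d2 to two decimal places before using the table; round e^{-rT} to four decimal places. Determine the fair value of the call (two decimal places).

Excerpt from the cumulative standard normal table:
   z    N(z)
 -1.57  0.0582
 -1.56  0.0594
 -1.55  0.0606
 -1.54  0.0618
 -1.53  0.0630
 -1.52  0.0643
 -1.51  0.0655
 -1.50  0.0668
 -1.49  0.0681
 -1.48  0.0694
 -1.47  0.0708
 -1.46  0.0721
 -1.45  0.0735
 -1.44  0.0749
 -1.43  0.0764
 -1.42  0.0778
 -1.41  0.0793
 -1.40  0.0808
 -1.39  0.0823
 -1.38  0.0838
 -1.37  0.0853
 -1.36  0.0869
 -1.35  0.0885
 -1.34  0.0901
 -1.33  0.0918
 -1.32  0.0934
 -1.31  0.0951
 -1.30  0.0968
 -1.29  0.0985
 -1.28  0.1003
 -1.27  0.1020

$2.39

σ√T = 0.16·√2 = 0.2263
d₁ = [ln(250/350) + (0.006 + 0.16²/2)·2] / 0.2263 = [-0.3365 + 0.0376] / 0.2263 = -1.3208 → -1.32
d₂ = d₁ − σ√T = -1.3208 − 0.2263 = -1.5471 → -1.55
e^(−rT) = e^(−0.006·2) = 0.9881
N(d₁) = N(-1.32) = 0.0934;  N(d₂) = N(-1.55) = 0.0606
C = 250·0.0934 − 350·0.9881·0.0606 = 23.3500 − 20.9576 = 2.3924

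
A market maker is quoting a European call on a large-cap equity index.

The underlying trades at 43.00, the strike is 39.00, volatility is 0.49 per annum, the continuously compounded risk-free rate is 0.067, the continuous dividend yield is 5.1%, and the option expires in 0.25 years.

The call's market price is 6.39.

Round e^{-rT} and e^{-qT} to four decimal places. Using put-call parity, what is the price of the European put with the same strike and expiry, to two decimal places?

exp(−qT) = exp(−0.051·0.25) = 0.9873;  exp(−rT) = exp(−0.067·0.25) = 0.9834
Put-call parity: C − P = S·e^(−qT) − K·e^(−rT) = 43·0.9873 − 39·0.9834 = 42.4539 − 38.3526 = 4.1013
P = C − (C − P) = 6.39 − (4.1013) = 2.2887

2.29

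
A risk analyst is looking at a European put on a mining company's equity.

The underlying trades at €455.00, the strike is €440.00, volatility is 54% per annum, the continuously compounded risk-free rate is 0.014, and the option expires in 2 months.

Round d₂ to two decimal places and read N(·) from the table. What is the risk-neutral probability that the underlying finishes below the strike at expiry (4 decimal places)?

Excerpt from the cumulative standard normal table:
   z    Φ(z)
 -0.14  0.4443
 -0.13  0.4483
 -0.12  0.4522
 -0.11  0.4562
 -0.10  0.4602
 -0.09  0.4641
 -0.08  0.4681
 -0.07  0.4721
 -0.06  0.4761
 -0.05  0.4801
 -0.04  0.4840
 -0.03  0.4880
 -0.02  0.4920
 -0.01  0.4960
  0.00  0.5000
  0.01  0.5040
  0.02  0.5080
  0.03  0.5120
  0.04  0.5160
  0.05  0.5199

0.4801

T = 0.1667;  σ√T = 0.2205
ln(S/K) + (r + σ²/2)T = ln(455/440) + (0.014 + 0.54²/2)·0.1667 = 0.0335 + 0.0266 = 0.0602
d₁ = 0.0602 / 0.2205 = 0.2729 ≈ 0.27
d₂ = d₁ − σ√T = 0.2729 − 0.2205 = 0.0524 ≈ 0.05
Risk-neutral Pr[S_T < K] = N(−d₂) = N(-0.05) = 0.4801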